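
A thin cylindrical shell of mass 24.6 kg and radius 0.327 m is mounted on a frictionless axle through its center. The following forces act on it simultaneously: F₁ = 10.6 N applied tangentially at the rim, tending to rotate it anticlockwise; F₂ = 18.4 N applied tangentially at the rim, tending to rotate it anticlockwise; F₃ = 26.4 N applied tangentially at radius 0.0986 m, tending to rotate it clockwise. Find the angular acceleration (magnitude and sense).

I = MR² = (24.6)(0.327)² = 2.630 kg·m².
Taking anticlockwise as positive: τ₁ = +(10.6)(0.327) = +3.466 N·m; τ₂ = +(18.4)(0.327) = +6.017 N·m; τ₃ = −(26.4)(0.0986) = −2.603 N·m.
Net torque τ = 6.880 N·m.
α = τ/I = 6.880/2.630 = 2.616 rad/s².

α ≈ 2.62 rad/s², anticlockwise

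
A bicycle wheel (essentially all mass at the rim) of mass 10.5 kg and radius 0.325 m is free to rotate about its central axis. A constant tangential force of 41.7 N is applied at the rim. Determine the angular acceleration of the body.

I = MR² = (10.5)(0.325)² = 1.109 kg·m².
τ = F R = (41.7)(0.325) = 13.55 N·m.
From τ = Iα: α = 13.55/1.109 = 12.22 rad/s².

α ≈ 12.2 rad/s²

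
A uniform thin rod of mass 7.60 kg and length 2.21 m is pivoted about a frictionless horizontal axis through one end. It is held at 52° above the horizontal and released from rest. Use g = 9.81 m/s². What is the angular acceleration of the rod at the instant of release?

About the pivot, I = (1/3)ML² = (1/3)(7.60)(2.21)² = 12.37 kg·m².
The weight acts at the center, a distance L/2 = 1.105 m from the pivot; τ = Mg(L/2) cos 52° = 50.72 N·m.
α = τ/I = 50.72/12.37 = 4.099 rad/s².

α ≈ 4.10 rad/s²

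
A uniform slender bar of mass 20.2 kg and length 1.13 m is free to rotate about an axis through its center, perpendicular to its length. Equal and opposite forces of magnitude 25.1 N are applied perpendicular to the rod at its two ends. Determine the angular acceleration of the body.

α ≈ 13.2 rad/s²

I = (1/12)ML² = (1/12)(20.2)(1.13)² = 2.149 kg·m².
The couple gives τ = F·(L/2) + F·(L/2) = F L = (25.1)(1.13) = 28.36 N·m.
Newton's second law for rotation, τ = Iα, gives α = τ/I = 28.36/2.149 = 13.20 rad/s².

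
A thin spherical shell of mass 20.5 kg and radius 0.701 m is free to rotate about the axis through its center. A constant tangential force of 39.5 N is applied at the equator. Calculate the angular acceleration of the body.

I = (2/3)MR² = (2/3)(20.5)(0.701)² = 6.716 kg·m².
τ = F R = (39.5)(0.701) = 27.69 N·m.
Newton's second law for rotation, τ = Iα, gives α = τ/I = 27.69/6.716 = 4.123 rad/s².

α ≈ 4.12 rad/s²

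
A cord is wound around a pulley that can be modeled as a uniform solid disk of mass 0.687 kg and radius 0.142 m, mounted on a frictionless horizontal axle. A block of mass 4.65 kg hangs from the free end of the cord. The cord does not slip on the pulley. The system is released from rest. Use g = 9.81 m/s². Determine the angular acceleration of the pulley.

α ≈ 64.3 rad/s²

I = ½MR² = (1/2)(0.687)(0.142)² = 0.006926 kg·m².
Block: mg − T = ma. Pulley: TR = Iα. No-slip: a = αR, so T = (I/R²)a = 0.3435·a.
Then mg = (m + 0.3435)a, so a = (4.65)(9.81)/(4.65 + 0.3435) = 9.135 m/s².
α = a/R = 9.135/0.142 = 64.33 rad/s².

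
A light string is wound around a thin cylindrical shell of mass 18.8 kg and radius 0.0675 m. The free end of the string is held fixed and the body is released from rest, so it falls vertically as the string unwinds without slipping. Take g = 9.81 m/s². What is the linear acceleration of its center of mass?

a ≈ 4.91 m/s²

Translation: Mg − T = Ma. Rotation about the center: TR = Iα with I = MR².
With a = αR: T = (I/R²)a = M a, so Mg = (1 + 1.000)Ma.
a = g/(1 + 1.000) = 9.81/2.000 = 4.905 m/s².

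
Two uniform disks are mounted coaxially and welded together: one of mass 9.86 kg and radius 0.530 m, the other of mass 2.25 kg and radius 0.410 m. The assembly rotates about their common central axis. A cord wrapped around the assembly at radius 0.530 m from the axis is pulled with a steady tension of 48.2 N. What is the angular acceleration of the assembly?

I = ½M₁R₁² + ½M₂R₂² = ½(9.86)(0.530)² + ½(2.25)(0.410)² = 1.574 kg·m².
τ = F r = (48.2)(0.530) = 25.55 N·m.
α = τ/I = 25.55/1.574 = 16.23 rad/s².

α ≈ 16.2 rad/s²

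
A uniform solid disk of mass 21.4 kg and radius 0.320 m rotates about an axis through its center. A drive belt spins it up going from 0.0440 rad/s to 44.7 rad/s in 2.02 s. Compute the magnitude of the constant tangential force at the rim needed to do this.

I = ½MR² = (1/2)(21.4)(0.320)² = 1.096 kg·m².
α = Δω/Δt = (44.7 − 0.0440)/2.02 = 22.11 rad/s².
The required torque is τ = Iα = (1.096)(22.11) = 24.22 N·m.
A tangential force at the rim gives τ = FR, so F = τ/R = 24.22/0.320 = 75.69 N.

F ≈ 75.7 N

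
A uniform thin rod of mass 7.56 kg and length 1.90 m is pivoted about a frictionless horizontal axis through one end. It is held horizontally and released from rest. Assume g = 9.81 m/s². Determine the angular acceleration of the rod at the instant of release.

α ≈ 7.74 rad/s²

About the pivot, I = (1/3)ML² = (1/3)(7.56)(1.90)² = 9.097 kg·m².
The weight acts at the center, a distance L/2 = 0.9500 m from the pivot; τ = Mg(L/2) = 70.46 N·m.
α = τ/I = 70.46/9.097 = 7.745 rad/s².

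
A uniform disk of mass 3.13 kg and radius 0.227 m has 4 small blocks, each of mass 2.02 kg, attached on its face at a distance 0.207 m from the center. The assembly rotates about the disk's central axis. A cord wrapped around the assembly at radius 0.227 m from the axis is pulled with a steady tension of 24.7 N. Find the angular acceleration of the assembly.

α ≈ 13.1 rad/s²

I_disk = ½MR² = ½(3.13)(0.227)² = 0.08064 kg·m².
I_blocks = 4·m·r² = 4(2.02)(0.207)² = 0.3462 kg·m².
Total I = 0.4269 kg·m².
τ = F r = (24.7)(0.227) = 5.607 N·m.
α = τ/I = 5.607/0.4269 = 13.14 rad/s².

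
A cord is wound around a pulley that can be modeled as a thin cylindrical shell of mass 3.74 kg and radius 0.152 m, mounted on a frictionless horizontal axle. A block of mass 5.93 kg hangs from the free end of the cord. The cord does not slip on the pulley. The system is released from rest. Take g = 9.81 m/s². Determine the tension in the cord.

I = MR² = (3.74)(0.152)² = 0.08641 kg·m².
Block: mg − T = ma. Pulley: TR = Iα. No-slip: a = αR, so T = (I/R²)a = 3.740·a.
Then mg = (m + 3.740)a, so a = (5.93)(9.81)/(5.93 + 3.740) = 6.016 m/s².
T = 3.740·a = 22.50 N.

T ≈ 22.5 N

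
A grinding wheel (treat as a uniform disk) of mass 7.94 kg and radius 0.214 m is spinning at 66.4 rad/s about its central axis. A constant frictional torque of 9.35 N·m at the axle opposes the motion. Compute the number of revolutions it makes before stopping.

I = ½MR² = (1/2)(7.94)(0.214)² = 0.1818 kg·m².
The net torque has magnitude 9.35 N·m, opposing ω.
|α| = τ/I = 9.350/0.1818 = 51.43 rad/s² (deceleration).
ω² = ω₀² − 2|α|θ with ω = 0 ⇒ θ = ω₀²/(2|α|) = 42.87 rad = 6.822 rev.

≈ 6.82 revolutions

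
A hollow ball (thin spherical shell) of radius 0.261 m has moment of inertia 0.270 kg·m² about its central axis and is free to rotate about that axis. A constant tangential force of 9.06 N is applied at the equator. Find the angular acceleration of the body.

α ≈ 8.76 rad/s²

τ = F R = (9.06)(0.261) = 2.365 N·m.
Newton's second law for rotation, τ = Iα, gives α = τ/I = 2.365/0.2700 = 8.758 rad/s².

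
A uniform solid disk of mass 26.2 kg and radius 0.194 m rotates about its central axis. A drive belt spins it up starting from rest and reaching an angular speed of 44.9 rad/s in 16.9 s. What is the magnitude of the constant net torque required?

τ ≈ 1.31 N·m

I = ½MR² = (1/2)(26.2)(0.194)² = 0.4930 kg·m².
α = Δω/Δt = (44.9 − 0)/16.9 = 2.657 rad/s².
τ = Iα = (0.4930)(2.657) = 1.310 N·m.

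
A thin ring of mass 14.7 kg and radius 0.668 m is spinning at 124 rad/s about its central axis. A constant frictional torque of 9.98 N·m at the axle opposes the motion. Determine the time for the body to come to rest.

I = MR² = (14.7)(0.668)² = 6.559 kg·m².
The net torque has magnitude 9.98 N·m, opposing ω.
|α| = τ/I = 9.980/6.559 = 1.521 rad/s² (deceleration).
0 = ω₀ − |α|t ⇒ t = ω₀/|α| = 124/1.521 = 81.50 s.

t ≈ 81.5 s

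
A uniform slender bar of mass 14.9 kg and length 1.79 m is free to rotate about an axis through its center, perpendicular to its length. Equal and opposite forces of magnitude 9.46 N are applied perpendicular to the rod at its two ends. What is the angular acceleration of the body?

I = (1/12)ML² = (1/12)(14.9)(1.79)² = 3.978 kg·m².
The couple gives τ = F·(L/2) + F·(L/2) = F L = (9.46)(1.79) = 16.93 N·m.
From τ = Iα: α = 16.93/3.978 = 4.256 rad/s².

α ≈ 4.26 rad/s²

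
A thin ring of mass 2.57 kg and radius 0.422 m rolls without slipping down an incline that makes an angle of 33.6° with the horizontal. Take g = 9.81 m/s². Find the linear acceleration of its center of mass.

Translation along the incline: Mg sinθ − f = Ma.
Rotation about the center: fR = Iα with I = MR². No-slip gives a = αR, so f = (I/R²)a = M a.
Substituting: Mg sinθ = (1 + 1.000)Ma, so a = g sinθ/(1 + 1.000) = (9.81) sin 33.6° / 2.000 = 2.714 m/s².

a ≈ 2.71 m/s²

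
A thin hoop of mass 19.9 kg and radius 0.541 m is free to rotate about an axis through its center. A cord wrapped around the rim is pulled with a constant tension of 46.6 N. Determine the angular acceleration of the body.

α ≈ 4.33 rad/s²

I = MR² = (19.9)(0.541)² = 5.824 kg·m².
τ = F R = (46.6)(0.541) = 25.21 N·m.
Newton's second law for rotation, τ = Iα, gives α = τ/I = 25.21/5.824 = 4.328 rad/s².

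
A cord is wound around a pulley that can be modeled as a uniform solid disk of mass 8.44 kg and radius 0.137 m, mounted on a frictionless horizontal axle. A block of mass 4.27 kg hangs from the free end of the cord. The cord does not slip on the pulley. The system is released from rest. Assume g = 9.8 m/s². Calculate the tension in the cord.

T ≈ 20.8 N

I = ½MR² = (1/2)(8.44)(0.137)² = 0.07921 kg·m².
Block: mg − T = ma. Pulley: TR = Iα. No-slip: a = αR, so T = (I/R²)a = 4.220·a.
Then mg = (m + 4.220)a, so a = (4.27)(9.8)/(4.27 + 4.220) = 4.929 m/s².
T = 4.220·a = 20.80 N.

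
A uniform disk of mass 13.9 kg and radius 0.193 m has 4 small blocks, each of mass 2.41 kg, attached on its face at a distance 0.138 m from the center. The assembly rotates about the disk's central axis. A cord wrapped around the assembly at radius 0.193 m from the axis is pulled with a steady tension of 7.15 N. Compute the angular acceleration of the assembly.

I_disk = ½MR² = ½(13.9)(0.193)² = 0.2589 kg·m².
I_blocks = 4·m·r² = 4(2.41)(0.138)² = 0.1836 kg·m².
Total I = 0.4425 kg·m².
τ = F r = (7.15)(0.193) = 1.380 N·m.
α = τ/I = 1.380/0.4425 = 3.119 rad/s².

α ≈ 3.12 rad/s²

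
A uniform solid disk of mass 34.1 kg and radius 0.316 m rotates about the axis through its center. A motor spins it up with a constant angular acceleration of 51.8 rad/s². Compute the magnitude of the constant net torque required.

I = ½MR² = (1/2)(34.1)(0.316)² = 1.703 kg·m².
τ = Iα = (1.703)(51.80) = 88.19 N·m.

τ ≈ 88.2 N·m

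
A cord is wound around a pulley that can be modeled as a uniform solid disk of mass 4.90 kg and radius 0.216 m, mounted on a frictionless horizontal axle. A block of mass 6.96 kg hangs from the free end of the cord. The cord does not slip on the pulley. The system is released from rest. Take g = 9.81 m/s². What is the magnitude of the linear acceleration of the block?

a ≈ 7.26 m/s²

I = ½MR² = (1/2)(4.90)(0.216)² = 0.1143 kg·m².
Block: mg − T = ma. Pulley: TR = Iα. No-slip: a = αR, so T = (I/R²)a = 2.450·a.
Then mg = (m + 2.450)a, so a = (6.96)(9.81)/(6.96 + 2.450) = 7.256 m/s².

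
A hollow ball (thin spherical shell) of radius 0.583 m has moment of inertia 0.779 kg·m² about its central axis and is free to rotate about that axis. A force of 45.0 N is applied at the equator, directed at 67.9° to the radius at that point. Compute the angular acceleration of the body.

Only the tangential component produces torque: τ = F R sinθ = (45.0)(0.583) sin 67.9° = 24.31 N·m.
Newton's second law for rotation, τ = Iα, gives α = τ/I = 24.31/0.7790 = 31.20 rad/s².

α ≈ 31.2 rad/s²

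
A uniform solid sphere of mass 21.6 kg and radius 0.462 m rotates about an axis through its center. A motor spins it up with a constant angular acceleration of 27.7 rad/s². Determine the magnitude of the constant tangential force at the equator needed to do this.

F ≈ 111 N

I = (2/5)MR² = (2/5)(21.6)(0.462)² = 1.844 kg·m².
The required torque is τ = Iα = (1.844)(27.70) = 51.08 N·m.
A tangential force at the equator gives τ = FR, so F = τ/R = 51.08/0.462 = 110.6 N.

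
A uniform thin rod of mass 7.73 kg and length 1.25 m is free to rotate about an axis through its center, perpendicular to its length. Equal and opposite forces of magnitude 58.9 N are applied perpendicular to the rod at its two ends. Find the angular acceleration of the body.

I = (1/12)ML² = (1/12)(7.73)(1.25)² = 1.007 kg·m².
The couple gives τ = F·(L/2) + F·(L/2) = F L = (58.9)(1.25) = 73.62 N·m.
Newton's second law for rotation, τ = Iα, gives α = τ/I = 73.62/1.007 = 73.15 rad/s².

α ≈ 73.1 rad/s²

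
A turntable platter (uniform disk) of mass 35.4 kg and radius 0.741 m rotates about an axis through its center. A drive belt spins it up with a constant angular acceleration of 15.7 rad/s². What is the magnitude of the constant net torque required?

I = ½MR² = (1/2)(35.4)(0.741)² = 9.719 kg·m².
τ = Iα = (9.719)(15.70) = 152.6 N·m.

τ ≈ 153 N·m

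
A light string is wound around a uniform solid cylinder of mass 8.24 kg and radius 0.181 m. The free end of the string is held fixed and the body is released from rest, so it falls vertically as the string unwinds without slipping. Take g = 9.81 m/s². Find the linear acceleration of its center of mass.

Translation: Mg − T = Ma. Rotation about the center: TR = Iα with I = ½MR².
With a = αR: T = (I/R²)a = (1/2)M a, so Mg = (1 + 0.5000)Ma.
a = g/(1 + 0.5000) = 9.81/1.500 = 6.540 m/s².

a ≈ 6.54 m/s²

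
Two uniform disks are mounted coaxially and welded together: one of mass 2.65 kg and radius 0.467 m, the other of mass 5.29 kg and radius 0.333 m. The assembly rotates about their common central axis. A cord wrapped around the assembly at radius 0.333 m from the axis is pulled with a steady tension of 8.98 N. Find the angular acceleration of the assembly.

α ≈ 5.14 rad/s²

I = ½M₁R₁² + ½M₂R₂² = ½(2.65)(0.467)² + ½(5.29)(0.333)² = 0.5823 kg·m².
τ = F r = (8.98)(0.333) = 2.990 N·m.
α = τ/I = 2.990/0.5823 = 5.136 rad/s².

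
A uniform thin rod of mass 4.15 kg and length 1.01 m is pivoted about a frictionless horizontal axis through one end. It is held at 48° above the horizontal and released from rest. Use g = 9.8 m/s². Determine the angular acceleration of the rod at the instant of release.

α ≈ 9.74 rad/s²

About the pivot, I = (1/3)ML² = (1/3)(4.15)(1.01)² = 1.411 kg·m².
The weight acts at the center, a distance L/2 = 0.5050 m from the pivot; τ = Mg(L/2) cos 48° = 13.74 N·m.
α = τ/I = 13.74/1.411 = 9.739 rad/s².
(Equivalently α = (3g/(2L)) cos 48° = 9.739 rad/s².)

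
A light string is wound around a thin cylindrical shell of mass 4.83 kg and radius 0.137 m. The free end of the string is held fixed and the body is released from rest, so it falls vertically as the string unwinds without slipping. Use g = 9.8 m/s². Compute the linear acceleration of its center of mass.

a ≈ 4.90 m/s²

Translation: Mg − T = Ma. Rotation about the center: TR = Iα with I = MR².
With a = αR: T = (I/R²)a = M a, so Mg = (1 + 1.000)Ma.
a = g/(1 + 1.000) = 9.8/2.000 = 4.900 m/s².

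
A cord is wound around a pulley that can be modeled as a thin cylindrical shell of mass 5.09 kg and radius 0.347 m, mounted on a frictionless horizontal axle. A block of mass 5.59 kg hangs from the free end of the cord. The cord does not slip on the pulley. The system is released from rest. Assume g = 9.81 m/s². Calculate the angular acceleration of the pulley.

α ≈ 14.8 rad/s²

I = MR² = (5.09)(0.347)² = 0.6129 kg·m².
Block: mg − T = ma. Pulley: TR = Iα. No-slip: a = αR, so T = (I/R²)a = 5.090·a.
Then mg = (m + 5.090)a, so a = (5.59)(9.81)/(5.59 + 5.090) = 5.135 m/s².
α = a/R = 5.135/0.347 = 14.80 rad/s².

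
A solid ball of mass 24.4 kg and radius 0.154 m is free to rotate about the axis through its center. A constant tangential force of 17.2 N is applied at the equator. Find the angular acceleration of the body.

α ≈ 11.4 rad/s²

I = (2/5)MR² = (2/5)(24.4)(0.154)² = 0.2315 kg·m².
τ = F R = (17.2)(0.154) = 2.649 N·m.
Newton's second law for rotation, τ = Iα, gives α = τ/I = 2.649/0.2315 = 11.44 rad/s².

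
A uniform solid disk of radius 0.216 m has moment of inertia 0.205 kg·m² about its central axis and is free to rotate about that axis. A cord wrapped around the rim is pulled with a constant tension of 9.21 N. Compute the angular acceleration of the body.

α ≈ 9.70 rad/s²

τ = F R = (9.21)(0.216) = 1.989 N·m.
From τ = Iα: α = 1.989/0.2050 = 9.704 rad/s².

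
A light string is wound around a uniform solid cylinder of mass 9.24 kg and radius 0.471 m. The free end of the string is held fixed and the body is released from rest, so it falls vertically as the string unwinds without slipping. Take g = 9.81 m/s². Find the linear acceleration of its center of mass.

a ≈ 6.54 m/s²

Translation: Mg − T = Ma. Rotation about the center: TR = Iα with I = ½MR².
With a = αR: T = (I/R²)a = (1/2)M a, so Mg = (1 + 0.5000)Ma.
a = g/(1 + 0.5000) = 9.81/1.500 = 6.540 m/s².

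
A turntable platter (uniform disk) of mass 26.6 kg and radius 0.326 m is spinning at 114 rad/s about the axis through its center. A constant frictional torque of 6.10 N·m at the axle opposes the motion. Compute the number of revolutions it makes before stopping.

≈ 240 revolutions

I = ½MR² = (1/2)(26.6)(0.326)² = 1.413 kg·m².
The net torque has magnitude 6.10 N·m, opposing ω.
|α| = τ/I = 6.100/1.413 = 4.316 rad/s² (deceleration).
ω² = ω₀² − 2|α|θ with ω = 0 ⇒ θ = ω₀²/(2|α|) = 1506 rad = 239.6 rev.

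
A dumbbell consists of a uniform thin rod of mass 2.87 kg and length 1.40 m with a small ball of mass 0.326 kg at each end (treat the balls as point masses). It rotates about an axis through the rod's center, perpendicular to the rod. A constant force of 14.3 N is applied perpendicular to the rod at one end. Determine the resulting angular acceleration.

I_rod = (1/12)ML² = (1/12)(2.87)(1.40)² = 0.4688 kg·m².
I_balls = 2·m·(L/2)² = 2(0.326)(0.7000)² = 0.3195 kg·m².
Total I = 0.7882 kg·m².
τ = F·(L/2) = (14.3)(0.700) = 10.01 N·m.
α = τ/I = 10.01/0.7882 = 12.70 rad/s².

α ≈ 12.7 rad/s²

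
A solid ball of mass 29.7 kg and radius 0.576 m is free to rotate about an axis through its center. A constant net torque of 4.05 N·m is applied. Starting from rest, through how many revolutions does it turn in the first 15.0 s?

≈ 18.4 revolutions

I = (2/5)MR² = (2/5)(29.7)(0.576)² = 3.941 kg·m².
α = τ/I = 4.05/3.941 = 1.028 rad/s².
θ = ½αt² = ½(1.028)(15.0)² = 115.6 rad.
Revolutions = θ/(2π) = 18.40.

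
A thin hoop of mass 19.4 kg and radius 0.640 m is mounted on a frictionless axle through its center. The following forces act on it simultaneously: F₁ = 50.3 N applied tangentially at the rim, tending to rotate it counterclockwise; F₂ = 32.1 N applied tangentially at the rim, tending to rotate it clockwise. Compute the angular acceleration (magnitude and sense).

α ≈ 1.47 rad/s², counterclockwise

I = MR² = (19.4)(0.640)² = 7.946 kg·m².
Taking counterclockwise as positive: τ₁ = +(50.3)(0.640) = +32.19 N·m; τ₂ = −(32.1)(0.640) = −20.54 N·m.
Net torque τ = 11.65 N·m.
α = τ/I = 11.65/7.946 = 1.466 rad/s².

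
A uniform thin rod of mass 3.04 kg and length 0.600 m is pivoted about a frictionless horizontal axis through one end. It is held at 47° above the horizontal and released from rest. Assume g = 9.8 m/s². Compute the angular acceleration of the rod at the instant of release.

About the pivot, I = (1/3)ML² = (1/3)(3.04)(0.600)² = 0.3648 kg·m².
The weight acts at the center, a distance L/2 = 0.3000 m from the pivot; τ = Mg(L/2) cos 47° = 6.095 N·m.
α = τ/I = 6.095/0.3648 = 16.71 rad/s².

α ≈ 16.7 rad/s²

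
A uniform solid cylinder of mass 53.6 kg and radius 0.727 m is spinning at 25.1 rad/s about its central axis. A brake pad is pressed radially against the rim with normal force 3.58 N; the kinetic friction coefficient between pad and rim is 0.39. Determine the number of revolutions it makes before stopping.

≈ 700 revolutions

I = ½MR² = (1/2)(53.6)(0.727)² = 14.16 kg·m².
Friction force f = μN = (0.39)(3.58) = 1.396 N at the rim; torque magnitude τ = fR = 1.015 N·m, opposing ω.
|α| = τ/I = 1.015/14.16 = 0.07166 rad/s² (deceleration).
ω² = ω₀² − 2|α|θ with ω = 0 ⇒ θ = ω₀²/(2|α|) = 4396 rad = 699.6 rev.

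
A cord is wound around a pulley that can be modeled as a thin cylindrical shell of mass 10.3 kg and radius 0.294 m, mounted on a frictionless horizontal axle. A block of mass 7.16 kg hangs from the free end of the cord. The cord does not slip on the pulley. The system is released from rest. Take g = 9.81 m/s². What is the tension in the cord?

T ≈ 41.4 N

I = MR² = (10.3)(0.294)² = 0.8903 kg·m².
Block: mg − T = ma. Pulley: TR = Iα. No-slip: a = αR, so T = (I/R²)a = 10.30·a.
Then mg = (m + 10.30)a, so a = (7.16)(9.81)/(7.16 + 10.30) = 4.023 m/s².
T = 10.30·a = 41.44 N.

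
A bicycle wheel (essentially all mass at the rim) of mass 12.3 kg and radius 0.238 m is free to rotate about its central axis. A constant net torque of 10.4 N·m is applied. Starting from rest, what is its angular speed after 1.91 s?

I = MR² = (12.3)(0.238)² = 0.6967 kg·m².
α = τ/I = 10.4/0.6967 = 14.93 rad/s².
ω = ω₀ + αt = 0 + (14.93)(1.91) = 28.51 rad/s.

ω ≈ 28.5 rad/s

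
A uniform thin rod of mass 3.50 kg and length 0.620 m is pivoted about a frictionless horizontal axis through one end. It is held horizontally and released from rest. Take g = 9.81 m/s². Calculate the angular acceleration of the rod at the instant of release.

About the pivot, I = (1/3)ML² = (1/3)(3.50)(0.620)² = 0.4485 kg·m².
The weight acts at the center, a distance L/2 = 0.3100 m from the pivot; τ = Mg(L/2) = 10.64 N·m.
α = τ/I = 10.64/0.4485 = 23.73 rad/s².
(Equivalently α = (3g/(2L)) = 23.73 rad/s².)

α ≈ 23.7 rad/s²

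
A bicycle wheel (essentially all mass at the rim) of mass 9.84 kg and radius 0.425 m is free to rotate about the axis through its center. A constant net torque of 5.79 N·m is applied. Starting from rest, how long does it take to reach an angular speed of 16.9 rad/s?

I = MR² = (9.84)(0.425)² = 1.777 kg·m².
α = τ/I = 5.79/1.777 = 3.258 rad/s².
ω = αt ⇒ t = ω/α = 16.9/3.258 = 5.188 s.

t ≈ 5.19 s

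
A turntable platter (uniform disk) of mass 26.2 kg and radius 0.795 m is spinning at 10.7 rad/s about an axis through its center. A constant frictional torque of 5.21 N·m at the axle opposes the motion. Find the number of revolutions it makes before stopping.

I = ½MR² = (1/2)(26.2)(0.795)² = 8.280 kg·m².
The net torque has magnitude 5.21 N·m, opposing ω.
|α| = τ/I = 5.210/8.280 = 0.6293 rad/s² (deceleration).
ω² = ω₀² − 2|α|θ with ω = 0 ⇒ θ = ω₀²/(2|α|) = 90.97 rad = 14.48 rev.

≈ 14.5 revolutions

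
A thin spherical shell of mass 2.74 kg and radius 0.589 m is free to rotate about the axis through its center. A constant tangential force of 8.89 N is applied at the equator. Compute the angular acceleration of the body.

α ≈ 8.26 rad/s²

I = (2/3)MR² = (2/3)(2.74)(0.589)² = 0.6337 kg·m².
τ = F R = (8.89)(0.589) = 5.236 N·m.
Newton's second law for rotation, τ = Iα, gives α = τ/I = 5.236/0.6337 = 8.263 rad/s².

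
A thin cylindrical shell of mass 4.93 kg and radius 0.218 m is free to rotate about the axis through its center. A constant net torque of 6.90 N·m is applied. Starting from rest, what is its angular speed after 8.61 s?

I = MR² = (4.93)(0.218)² = 0.2343 kg·m².
α = τ/I = 6.90/0.2343 = 29.45 rad/s².
ω = ω₀ + αt = 0 + (29.45)(8.61) = 253.6 rad/s.

ω ≈ 254 rad/s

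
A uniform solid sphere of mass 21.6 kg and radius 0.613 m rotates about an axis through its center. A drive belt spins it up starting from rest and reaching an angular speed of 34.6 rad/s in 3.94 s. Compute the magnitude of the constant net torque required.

τ ≈ 28.5 N·m

I = (2/5)MR² = (2/5)(21.6)(0.613)² = 3.247 kg·m².
α = Δω/Δt = (34.6 − 0)/3.94 = 8.782 rad/s².
τ = Iα = (3.247)(8.782) = 28.51 N·m.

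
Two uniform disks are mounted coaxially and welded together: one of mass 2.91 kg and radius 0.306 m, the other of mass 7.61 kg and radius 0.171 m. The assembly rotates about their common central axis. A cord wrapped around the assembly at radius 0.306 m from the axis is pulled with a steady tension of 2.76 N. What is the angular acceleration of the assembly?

α ≈ 3.41 rad/s²

I = ½M₁R₁² + ½M₂R₂² = ½(2.91)(0.306)² + ½(7.61)(0.171)² = 0.2475 kg·m².
τ = F r = (2.76)(0.306) = 0.8446 N·m.
α = τ/I = 0.8446/0.2475 = 3.412 rad/s².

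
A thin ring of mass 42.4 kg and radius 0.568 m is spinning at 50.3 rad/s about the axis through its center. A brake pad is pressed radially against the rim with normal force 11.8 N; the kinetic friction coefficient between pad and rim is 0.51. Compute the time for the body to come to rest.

t ≈ 201 s

I = MR² = (42.4)(0.568)² = 13.68 kg·m².
Friction force f = μN = (0.51)(11.8) = 6.018 N at the rim; torque magnitude τ = fR = 3.418 N·m, opposing ω.
|α| = τ/I = 3.418/13.68 = 0.2499 rad/s² (deceleration).
0 = ω₀ − |α|t ⇒ t = ω₀/|α| = 50.3/0.2499 = 201.3 s.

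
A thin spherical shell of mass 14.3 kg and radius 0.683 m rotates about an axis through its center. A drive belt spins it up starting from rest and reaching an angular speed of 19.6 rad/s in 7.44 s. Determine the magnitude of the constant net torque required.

I = (2/3)MR² = (2/3)(14.3)(0.683)² = 4.447 kg·m².
α = Δω/Δt = (19.6 − 0)/7.44 = 2.634 rad/s².
τ = Iα = (4.447)(2.634) = 11.72 N·m.

τ ≈ 11.7 N·m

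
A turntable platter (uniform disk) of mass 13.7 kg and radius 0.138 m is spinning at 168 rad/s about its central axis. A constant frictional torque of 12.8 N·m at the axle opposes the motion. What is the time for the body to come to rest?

I = ½MR² = (1/2)(13.7)(0.138)² = 0.1305 kg·m².
The net torque has magnitude 12.8 N·m, opposing ω.
|α| = τ/I = 12.80/0.1305 = 98.12 rad/s² (deceleration).
0 = ω₀ − |α|t ⇒ t = ω₀/|α| = 168/98.12 = 1.712 s.

t ≈ 1.71 s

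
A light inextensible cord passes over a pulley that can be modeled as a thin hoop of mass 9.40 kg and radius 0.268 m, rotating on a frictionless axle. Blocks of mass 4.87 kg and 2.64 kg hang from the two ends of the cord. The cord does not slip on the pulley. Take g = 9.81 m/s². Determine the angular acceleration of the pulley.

I = MR² = (9.40)(0.268)² = 0.6751 kg·m².
Heavier block: m₁g − T₁ = m₁a. Lighter block: T₂ − m₂g = m₂a.
Pulley: (T₁ − T₂)R = Iα = I(a/R), so T₁ − T₂ = (I/R²)a = 1·M_p a = 9.400·a.
Adding the three: (m₁ − m₂)g = (m₁ + m₂ + 9.400)a, so a = (4.87 − 2.64)(9.81)/(4.87 + 2.64 + 9.400) = 1.294 m/s².
α = a/R = 1.294/0.268 = 4.827 rad/s².

α ≈ 4.83 rad/s²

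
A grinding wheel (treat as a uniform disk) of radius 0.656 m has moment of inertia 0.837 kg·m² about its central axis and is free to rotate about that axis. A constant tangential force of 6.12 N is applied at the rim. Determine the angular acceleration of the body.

τ = F R = (6.12)(0.656) = 4.015 N·m.
From τ = Iα: α = 4.015/0.8370 = 4.797 rad/s².

α ≈ 4.80 rad/s²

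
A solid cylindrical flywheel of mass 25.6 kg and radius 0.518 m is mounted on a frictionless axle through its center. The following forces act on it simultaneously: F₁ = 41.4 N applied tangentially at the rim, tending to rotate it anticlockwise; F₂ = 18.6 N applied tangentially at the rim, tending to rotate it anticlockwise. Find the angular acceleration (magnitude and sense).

α ≈ 9.05 rad/s², anticlockwise

I = ½MR² = (1/2)(25.6)(0.518)² = 3.435 kg·m².
Taking anticlockwise as positive: τ₁ = +(41.4)(0.518) = +21.45 N·m; τ₂ = +(18.6)(0.518) = +9.635 N·m.
Net torque τ = 31.08 N·m.
α = τ/I = 31.08/3.435 = 9.049 rad/s².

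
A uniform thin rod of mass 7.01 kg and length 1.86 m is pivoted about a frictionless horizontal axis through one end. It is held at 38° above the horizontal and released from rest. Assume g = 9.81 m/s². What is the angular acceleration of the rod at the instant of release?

About the pivot, I = (1/3)ML² = (1/3)(7.01)(1.86)² = 8.084 kg·m².
The weight acts at the center, a distance L/2 = 0.9300 m from the pivot; τ = Mg(L/2) cos 38° = 50.40 N·m.
α = τ/I = 50.40/8.084 = 6.234 rad/s².

α ≈ 6.23 rad/s²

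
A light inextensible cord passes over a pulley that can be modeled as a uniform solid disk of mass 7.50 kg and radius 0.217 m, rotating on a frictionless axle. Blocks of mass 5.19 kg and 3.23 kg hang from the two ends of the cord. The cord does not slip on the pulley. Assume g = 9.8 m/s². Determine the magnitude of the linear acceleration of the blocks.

I = ½MR² = (1/2)(7.50)(0.217)² = 0.1766 kg·m².
Heavier block: m₁g − T₁ = m₁a. Lighter block: T₂ − m₂g = m₂a.
Pulley: (T₁ − T₂)R = Iα = I(a/R), so T₁ − T₂ = (I/R²)a = (1/2)M_p a = 3.750·a.
Adding the three: (m₁ − m₂)g = (m₁ + m₂ + 3.750)a, so a = (5.19 − 3.23)(9.8)/(5.19 + 3.23 + 3.750) = 1.578 m/s².

a ≈ 1.58 m/s²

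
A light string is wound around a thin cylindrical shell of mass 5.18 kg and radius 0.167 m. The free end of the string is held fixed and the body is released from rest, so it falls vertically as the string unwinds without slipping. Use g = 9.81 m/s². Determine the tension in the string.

T ≈ 25.4 N

Translation: Mg − T = Ma. Rotation about the center: TR = Iα with I = MR².
With a = αR: T = (I/R²)a = M a, so Mg = (1 + 1.000)Ma.
a = g/(1 + 1.000) = 9.81/2.000 = 4.905 m/s².
T = 1.000·M·a = (1.000)(5.18)(4.905) = 25.41 N.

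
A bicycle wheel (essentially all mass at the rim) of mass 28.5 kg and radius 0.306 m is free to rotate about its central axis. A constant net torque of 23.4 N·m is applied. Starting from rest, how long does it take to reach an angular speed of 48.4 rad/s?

I = MR² = (28.5)(0.306)² = 2.669 kg·m².
α = τ/I = 23.4/2.669 = 8.769 rad/s².
ω = αt ⇒ t = ω/α = 48.4/8.769 = 5.520 s.

t ≈ 5.52 s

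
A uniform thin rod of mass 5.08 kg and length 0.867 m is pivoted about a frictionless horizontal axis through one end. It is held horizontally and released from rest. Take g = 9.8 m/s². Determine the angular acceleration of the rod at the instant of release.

About the pivot, I = (1/3)ML² = (1/3)(5.08)(0.867)² = 1.273 kg·m².
The weight acts at the center, a distance L/2 = 0.4335 m from the pivot; τ = Mg(L/2) = 21.58 N·m.
α = τ/I = 21.58/1.273 = 16.96 rad/s².

α ≈ 17.0 rad/s²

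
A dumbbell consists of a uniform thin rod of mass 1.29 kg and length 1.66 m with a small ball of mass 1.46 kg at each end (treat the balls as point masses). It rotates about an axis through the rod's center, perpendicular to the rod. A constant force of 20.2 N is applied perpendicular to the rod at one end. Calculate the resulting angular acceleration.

I_rod = (1/12)ML² = (1/12)(1.29)(1.66)² = 0.2962 kg·m².
I_balls = 2·m·(L/2)² = 2(1.46)(0.8300)² = 2.012 kg·m².
Total I = 2.308 kg·m².
τ = F·(L/2) = (20.2)(0.830) = 16.77 N·m.
α = τ/I = 16.77/2.308 = 7.265 rad/s².

α ≈ 7.26 rad/s²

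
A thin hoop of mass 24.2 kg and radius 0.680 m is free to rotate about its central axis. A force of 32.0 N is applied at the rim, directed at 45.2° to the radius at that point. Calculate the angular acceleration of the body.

α ≈ 1.38 rad/s²

I = MR² = (24.2)(0.680)² = 11.19 kg·m².
Only the tangential component produces torque: τ = F R sinθ = (32.0)(0.680) sin 45.2° = 15.44 N·m.
From τ = Iα: α = 15.44/11.19 = 1.380 rad/s².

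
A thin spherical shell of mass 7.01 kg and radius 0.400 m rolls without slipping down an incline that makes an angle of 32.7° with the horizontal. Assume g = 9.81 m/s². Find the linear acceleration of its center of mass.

Translation along the incline: Mg sinθ − f = Ma.
Rotation about the center: fR = Iα with I = (2/3)MR². No-slip gives a = αR, so f = (I/R²)a = (2/3)M a.
Substituting: Mg sinθ = (1 + 0.6667)Ma, so a = g sinθ/(1 + 0.6667) = (9.81) sin 32.7° / 1.667 = 3.180 m/s².

a ≈ 3.18 m/s²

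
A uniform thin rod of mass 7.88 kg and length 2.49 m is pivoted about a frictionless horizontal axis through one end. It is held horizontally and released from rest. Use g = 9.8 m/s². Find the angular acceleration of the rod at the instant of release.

α ≈ 5.90 rad/s²

About the pivot, I = (1/3)ML² = (1/3)(7.88)(2.49)² = 16.29 kg·m².
The weight acts at the center, a distance L/2 = 1.245 m from the pivot; τ = Mg(L/2) = 96.14 N·m.
α = τ/I = 96.14/16.29 = 5.904 rad/s².
(Equivalently α = (3g/(2L)) = 5.904 rad/s².)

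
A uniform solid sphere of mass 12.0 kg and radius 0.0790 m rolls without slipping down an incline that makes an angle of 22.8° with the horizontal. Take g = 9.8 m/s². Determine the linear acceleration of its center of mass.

Translation along the incline: Mg sinθ − f = Ma.
Rotation about the center: fR = Iα with I = (2/5)MR². No-slip gives a = αR, so f = (I/R²)a = (2/5)M a.
Substituting: Mg sinθ = (1 + 0.4000)Ma, so a = g sinθ/(1 + 0.4000) = (9.8) sin 22.8° / 1.400 = 2.713 m/s².

a ≈ 2.71 m/s²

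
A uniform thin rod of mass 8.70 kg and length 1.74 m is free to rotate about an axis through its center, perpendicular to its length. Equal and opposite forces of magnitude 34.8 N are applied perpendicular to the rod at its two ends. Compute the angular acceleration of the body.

α ≈ 27.6 rad/s²

I = (1/12)ML² = (1/12)(8.70)(1.74)² = 2.195 kg·m².
The couple gives τ = F·(L/2) + F·(L/2) = F L = (34.8)(1.74) = 60.55 N·m.
Newton's second law for rotation, τ = Iα, gives α = τ/I = 60.55/2.195 = 27.59 rad/s².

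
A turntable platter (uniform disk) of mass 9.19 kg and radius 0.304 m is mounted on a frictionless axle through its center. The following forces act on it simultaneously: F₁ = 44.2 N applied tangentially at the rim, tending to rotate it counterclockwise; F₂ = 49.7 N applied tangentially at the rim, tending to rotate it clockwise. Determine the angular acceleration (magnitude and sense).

α ≈ 3.94 rad/s², clockwise

I = ½MR² = (1/2)(9.19)(0.304)² = 0.4247 kg·m².
Taking counterclockwise as positive: τ₁ = +(44.2)(0.304) = +13.44 N·m; τ₂ = −(49.7)(0.304) = −15.11 N·m.
Net torque τ = -1.672 N·m.
α = τ/I = -1.672/0.4247 = -3.937 rad/s².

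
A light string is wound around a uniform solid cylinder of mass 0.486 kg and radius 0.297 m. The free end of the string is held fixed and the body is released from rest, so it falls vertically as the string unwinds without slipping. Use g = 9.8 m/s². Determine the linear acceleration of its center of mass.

Translation: Mg − T = Ma. Rotation about the center: TR = Iα with I = ½MR².
With a = αR: T = (I/R²)a = (1/2)M a, so Mg = (1 + 0.5000)Ma.
a = g/(1 + 0.5000) = 9.8/1.500 = 6.533 m/s².

a ≈ 6.53 m/s²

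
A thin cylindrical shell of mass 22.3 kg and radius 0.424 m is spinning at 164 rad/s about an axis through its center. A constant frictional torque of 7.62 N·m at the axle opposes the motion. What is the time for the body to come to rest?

I = MR² = (22.3)(0.424)² = 4.009 kg·m².
The net torque has magnitude 7.62 N·m, opposing ω.
|α| = τ/I = 7.620/4.009 = 1.901 rad/s² (deceleration).
0 = ω₀ − |α|t ⇒ t = ω₀/|α| = 164/1.901 = 86.28 s.

t ≈ 86.3 s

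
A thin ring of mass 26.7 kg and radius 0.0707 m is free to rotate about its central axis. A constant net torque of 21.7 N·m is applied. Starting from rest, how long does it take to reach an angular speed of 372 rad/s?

I = MR² = (26.7)(0.0707)² = 0.1335 kg·m².
α = τ/I = 21.7/0.1335 = 162.6 rad/s².
ω = αt ⇒ t = ω/α = 372/162.6 = 2.288 s.

t ≈ 2.29 s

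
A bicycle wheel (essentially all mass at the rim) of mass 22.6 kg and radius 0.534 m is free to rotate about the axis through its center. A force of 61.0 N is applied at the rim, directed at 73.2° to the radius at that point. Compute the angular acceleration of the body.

α ≈ 4.84 rad/s²

I = MR² = (22.6)(0.534)² = 6.445 kg·m².
Only the tangential component produces torque: τ = F R sinθ = (61.0)(0.534) sin 73.2° = 31.18 N·m.
Newton's second law for rotation, τ = Iα, gives α = τ/I = 31.18/6.445 = 4.839 rad/s².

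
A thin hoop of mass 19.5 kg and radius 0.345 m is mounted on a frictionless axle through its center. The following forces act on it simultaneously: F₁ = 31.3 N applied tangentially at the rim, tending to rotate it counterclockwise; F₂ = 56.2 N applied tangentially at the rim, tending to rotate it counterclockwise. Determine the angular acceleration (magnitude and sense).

α ≈ 13.0 rad/s², counterclockwise

I = MR² = (19.5)(0.345)² = 2.321 kg·m².
Taking counterclockwise as positive: τ₁ = +(31.3)(0.345) = +10.80 N·m; τ₂ = +(56.2)(0.345) = +19.39 N·m.
Net torque τ = 30.19 N·m.
α = τ/I = 30.19/2.321 = 13.01 rad/s².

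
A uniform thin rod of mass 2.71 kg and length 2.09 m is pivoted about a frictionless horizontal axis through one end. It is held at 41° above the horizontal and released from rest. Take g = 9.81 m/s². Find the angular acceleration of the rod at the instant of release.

α ≈ 5.31 rad/s²

About the pivot, I = (1/3)ML² = (1/3)(2.71)(2.09)² = 3.946 kg·m².
The weight acts at the center, a distance L/2 = 1.045 m from the pivot; τ = Mg(L/2) cos 41° = 20.97 N·m.
α = τ/I = 20.97/3.946 = 5.314 rad/s².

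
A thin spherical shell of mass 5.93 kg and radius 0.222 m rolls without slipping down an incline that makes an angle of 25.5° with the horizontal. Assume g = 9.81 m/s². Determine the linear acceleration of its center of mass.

a ≈ 2.53 m/s²

Translation along the incline: Mg sinθ − f = Ma.
Rotation about the center: fR = Iα with I = (2/3)MR². No-slip gives a = αR, so f = (I/R²)a = (2/3)M a.
Substituting: Mg sinθ = (1 + 0.6667)Ma, so a = g sinθ/(1 + 0.6667) = (9.81) sin 25.5° / 1.667 = 2.534 m/s².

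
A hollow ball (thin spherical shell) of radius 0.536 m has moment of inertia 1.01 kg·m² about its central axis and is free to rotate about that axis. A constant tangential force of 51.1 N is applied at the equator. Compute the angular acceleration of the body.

τ = F R = (51.1)(0.536) = 27.39 N·m.
From τ = Iα: α = 27.39/1.010 = 27.12 rad/s².

α ≈ 27.1 rad/s²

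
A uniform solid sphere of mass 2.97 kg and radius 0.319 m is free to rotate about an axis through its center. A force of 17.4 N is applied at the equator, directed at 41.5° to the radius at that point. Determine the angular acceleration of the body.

α ≈ 30.4 rad/s²

I = (2/5)MR² = (2/5)(2.97)(0.319)² = 0.1209 kg·m².
Only the tangential component produces torque: τ = F R sinθ = (17.4)(0.319) sin 41.5° = 3.678 N·m.
Newton's second law for rotation, τ = Iα, gives α = τ/I = 3.678/0.1209 = 30.42 rad/s².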